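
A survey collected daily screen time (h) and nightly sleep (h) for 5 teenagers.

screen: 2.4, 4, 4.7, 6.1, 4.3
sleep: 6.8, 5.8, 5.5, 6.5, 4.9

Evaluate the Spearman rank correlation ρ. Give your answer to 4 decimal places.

Rank screen: 1, 2, 4, 5, 3
Rank sleep: 5, 3, 2, 4, 1
d = rank(screen) − rank(sleep): -4, -1, 2, 1, 2; Σd² = 26
ρ = 1 − 6Σd² / [n(n²−1)] = 1 − 6×26 / (5×24) = 1 − 156/120 ≈ -0.3000

-0.3000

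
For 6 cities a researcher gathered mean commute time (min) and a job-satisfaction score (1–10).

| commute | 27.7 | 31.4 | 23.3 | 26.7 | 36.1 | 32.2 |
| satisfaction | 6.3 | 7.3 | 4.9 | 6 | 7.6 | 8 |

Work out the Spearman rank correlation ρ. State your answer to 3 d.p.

Rank commute: 3, 4, 1, 2, 6, 5
Rank satisfaction: 3, 4, 1, 2, 5, 6
d = rank(commute) − rank(satisfaction): 0, 0, 0, 0, 1, -1; Σd² = 2
ρ = 1 − 6Σd² / [n(n²−1)] = 1 − 6×2 / (6×35) = 1 − 12/210 ≈ 0.943

0.943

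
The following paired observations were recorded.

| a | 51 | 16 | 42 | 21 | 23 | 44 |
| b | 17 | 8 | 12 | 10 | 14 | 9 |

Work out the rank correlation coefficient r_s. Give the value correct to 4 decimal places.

0.6000

Rank a: 6, 1, 4, 2, 3, 5
Rank b: 6, 1, 4, 3, 5, 2
d = rank(a) − rank(b): 0, 0, 0, -1, -2, 3; Σd² = 14
ρ = 1 − 6Σd² / [n(n²−1)] = 1 − 6×14 / (6×35) = 1 − 84/210 ≈ 0.6000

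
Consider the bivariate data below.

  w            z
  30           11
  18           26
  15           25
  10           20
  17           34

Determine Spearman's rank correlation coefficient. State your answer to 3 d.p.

-0.100

Rank w: 5, 4, 2, 1, 3
Rank z: 1, 4, 3, 2, 5
d = rank(w) − rank(z): 4, 0, -1, -1, -2; Σd² = 22
ρ = 1 − 6Σd² / [n(n²−1)] = 1 − 6×22 / (5×24) = 1 − 132/120 ≈ -0.100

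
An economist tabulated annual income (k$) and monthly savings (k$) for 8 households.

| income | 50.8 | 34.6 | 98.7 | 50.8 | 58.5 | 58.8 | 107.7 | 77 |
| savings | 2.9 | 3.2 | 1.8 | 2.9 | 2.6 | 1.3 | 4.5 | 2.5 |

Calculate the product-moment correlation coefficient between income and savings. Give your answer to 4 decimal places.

0.1914

n = 8, Σx = 536.9, Σy = 21.7, Σx² = 40508.11, Σy² = 65.25, Σxy = 1488.71
nΣxy − ΣxΣy = 11909.68 − 11650.73 = 258.95
nΣx² − (Σx)² = 324064.88 − 288261.61 = 35803.27; nΣy² − (Σy)² = 522 − 470.89 = 51.11
r = 258.95 / √(35803.27 × 51.11) = 258.95 / 1352.7399 ≈ 0.1914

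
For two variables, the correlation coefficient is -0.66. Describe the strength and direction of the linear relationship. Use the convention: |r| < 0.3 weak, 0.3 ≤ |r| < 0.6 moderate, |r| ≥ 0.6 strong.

strong negative

r = -0.66 < 0 so the relationship is negative.
|r| = 0.66, which falls in the strong range.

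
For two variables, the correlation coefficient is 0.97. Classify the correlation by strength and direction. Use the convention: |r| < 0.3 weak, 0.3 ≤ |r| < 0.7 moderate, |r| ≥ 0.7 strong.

r = 0.97 > 0 so the relationship is positive.
|r| = 0.97, which falls in the strong range.

strong positive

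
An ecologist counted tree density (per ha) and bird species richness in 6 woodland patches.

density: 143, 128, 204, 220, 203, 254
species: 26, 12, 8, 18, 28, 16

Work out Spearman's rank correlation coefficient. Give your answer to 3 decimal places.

Rank density: 2, 1, 4, 5, 3, 6
Rank species: 5, 2, 1, 4, 6, 3
d = rank(density) − rank(species): -3, -1, 3, 1, -3, 3; Σd² = 38
ρ = 1 − 6Σd² / [n(n²−1)] = 1 − 6×38 / (6×35) = 1 − 228/210 ≈ -0.086

-0.086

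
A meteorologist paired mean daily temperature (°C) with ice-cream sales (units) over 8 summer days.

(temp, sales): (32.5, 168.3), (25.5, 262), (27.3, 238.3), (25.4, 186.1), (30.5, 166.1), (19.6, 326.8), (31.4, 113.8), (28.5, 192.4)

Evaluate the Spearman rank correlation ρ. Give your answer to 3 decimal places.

Rank temp: 8, 3, 4, 2, 6, 1, 7, 5
Rank sales: 3, 7, 6, 4, 2, 8, 1, 5
d = rank(temp) − rank(sales): 5, -4, -2, -2, 4, -7, 6, 0; Σd² = 150
ρ = 1 − 6Σd² / [n(n²−1)] = 1 − 6×150 / (8×63) = 1 − 900/504 ≈ -0.786

-0.786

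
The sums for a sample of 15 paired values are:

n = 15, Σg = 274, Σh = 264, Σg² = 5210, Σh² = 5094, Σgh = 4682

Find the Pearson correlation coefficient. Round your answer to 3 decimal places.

r = (nΣgh − ΣgΣh) / √[(nΣg² − (Σg)²)(nΣh² − (Σh)²)]
Numerator: 15×4682 − 274×264 = -2106
Denominator: √[(78150 − 75076)(76410 − 69696)] = √[3074 × 6714] = 4542.9986
r = -2106 / 4542.9986 ≈ -0.464

-0.464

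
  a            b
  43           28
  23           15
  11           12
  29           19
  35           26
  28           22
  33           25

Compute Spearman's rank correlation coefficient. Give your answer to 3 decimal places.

0.964

Rank a: 7, 2, 1, 4, 6, 3, 5
Rank b: 7, 2, 1, 3, 6, 4, 5
d = rank(a) − rank(b): 0, 0, 0, 1, 0, -1, 0; Σd² = 2
ρ = 1 − 6Σd² / [n(n²−1)] = 1 − 6×2 / (7×48) = 1 − 12/336 ≈ 0.964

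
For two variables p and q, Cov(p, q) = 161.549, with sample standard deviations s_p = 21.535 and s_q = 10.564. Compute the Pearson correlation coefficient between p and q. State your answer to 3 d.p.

0.710

r = Cov(p,q) / (s_p · s_q) = 161.549 / (21.535 × 10.564)
  = 161.549 / 227.4957 ≈ 0.710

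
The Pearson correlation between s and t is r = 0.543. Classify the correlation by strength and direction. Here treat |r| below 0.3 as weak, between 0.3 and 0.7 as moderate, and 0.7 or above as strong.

r = 0.543 > 0 so the relationship is positive.
|r| = 0.543, which falls in the moderate range.

moderate positive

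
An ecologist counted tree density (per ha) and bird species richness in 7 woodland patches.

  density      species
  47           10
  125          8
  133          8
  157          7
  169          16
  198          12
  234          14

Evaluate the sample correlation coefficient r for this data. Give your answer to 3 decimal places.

n = 7, Σx = 1063, Σy = 75, Σx² = 182693, Σy² = 873, Σxy = 11989
nΣxy − ΣxΣy = 83923 − 79725 = 4198
nΣx² − (Σx)² = 1278851 − 1129969 = 148882; nΣy² − (Σy)² = 6111 − 5625 = 486
r = 4198 / √(148882 × 486) = 4198 / 8506.2713 ≈ 0.494

0.494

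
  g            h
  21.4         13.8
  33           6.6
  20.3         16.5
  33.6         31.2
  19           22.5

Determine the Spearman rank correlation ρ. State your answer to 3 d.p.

0.000

Rank g: 3, 4, 2, 5, 1
Rank h: 2, 1, 3, 5, 4
d = rank(g) − rank(h): 1, 3, -1, 0, -3; Σd² = 20
ρ = 1 − 6Σd² / [n(n²−1)] = 1 − 6×20 / (5×24) = 1 − 120/120 ≈ 0.000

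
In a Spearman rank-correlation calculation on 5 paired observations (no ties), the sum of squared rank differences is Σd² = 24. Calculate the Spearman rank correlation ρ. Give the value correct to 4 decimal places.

ρ = 1 − 6Σd² / [n(n²−1)] = 1 − 6×24 / (5×24)
  = 1 − 144/120 = 1 − 1.20000 ≈ -0.2000

-0.2000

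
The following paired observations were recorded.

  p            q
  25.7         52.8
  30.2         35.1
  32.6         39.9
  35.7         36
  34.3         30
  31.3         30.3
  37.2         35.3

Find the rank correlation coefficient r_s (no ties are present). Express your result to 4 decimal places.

-0.2143

Rank p: 1, 2, 4, 6, 5, 3, 7
Rank q: 7, 3, 6, 5, 1, 2, 4
d = rank(p) − rank(q): -6, -1, -2, 1, 4, 1, 3; Σd² = 68
ρ = 1 − 6Σd² / [n(n²−1)] = 1 − 6×68 / (7×48) = 1 − 408/336 ≈ -0.2143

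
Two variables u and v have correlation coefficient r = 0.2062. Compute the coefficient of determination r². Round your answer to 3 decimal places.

r² = (0.2062)² = 0.043

0.043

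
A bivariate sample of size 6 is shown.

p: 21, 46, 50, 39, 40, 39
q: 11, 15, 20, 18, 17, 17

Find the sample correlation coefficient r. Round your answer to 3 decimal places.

0.834

n = 6, Σp = 235, Σq = 98, Σp² = 9699, Σq² = 1648, Σpq = 3966
nΣpq − ΣpΣq = 23796 − 23030 = 766
nΣp² − (Σp)² = 58194 − 55225 = 2969; nΣq² − (Σq)² = 9888 − 9604 = 284
r = 766 / √(2969 × 284) = 766 / 918.2570 ≈ 0.834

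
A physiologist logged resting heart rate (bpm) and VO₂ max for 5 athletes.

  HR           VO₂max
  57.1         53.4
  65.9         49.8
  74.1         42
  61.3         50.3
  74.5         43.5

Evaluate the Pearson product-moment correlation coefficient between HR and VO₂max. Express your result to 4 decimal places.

n = 5, Σx = 332.9, Σy = 239, Σx² = 22401.97, Σy² = 11517.94, Σxy = 15767.3
nΣxy − ΣxΣy = 78836.5 − 79563.1 = -726.6
nΣx² − (Σx)² = 112009.85 − 110822.41 = 1187.44; nΣy² − (Σy)² = 57589.7 − 57121 = 468.7
r = -726.6 / √(1187.44 × 468.7) = -726.6 / 746.0249 ≈ -0.9740

-0.9740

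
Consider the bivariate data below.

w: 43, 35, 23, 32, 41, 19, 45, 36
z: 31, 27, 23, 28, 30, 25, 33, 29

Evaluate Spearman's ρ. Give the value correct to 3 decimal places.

Rank w: 7, 4, 2, 3, 6, 1, 8, 5
Rank z: 7, 3, 1, 4, 6, 2, 8, 5
d = rank(w) − rank(z): 0, 1, 1, -1, 0, -1, 0, 0; Σd² = 4
ρ = 1 − 6Σd² / [n(n²−1)] = 1 − 6×4 / (8×63) = 1 − 24/504 ≈ 0.952

0.952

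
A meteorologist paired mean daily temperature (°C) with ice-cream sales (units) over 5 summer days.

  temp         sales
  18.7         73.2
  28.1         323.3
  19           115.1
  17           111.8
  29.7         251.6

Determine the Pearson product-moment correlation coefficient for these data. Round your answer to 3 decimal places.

0.918

n = 5, Σx = 112.5, Σy = 875, Σx² = 2671.39, Σy² = 198930.94, Σxy = 22013.59
nΣxy − ΣxΣy = 110067.95 − 98437.5 = 11630.45
nΣx² − (Σx)² = 13356.95 − 12656.25 = 700.7; nΣy² − (Σy)² = 994654.7 − 765625 = 229029.7
r = 11630.45 / √(700.7 × 229029.7) = 11630.45 / 12668.1139 ≈ 0.918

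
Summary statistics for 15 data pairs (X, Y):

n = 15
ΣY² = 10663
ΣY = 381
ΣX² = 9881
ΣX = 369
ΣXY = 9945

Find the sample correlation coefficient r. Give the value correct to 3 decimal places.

r = (nΣXY − ΣXΣY) / √[(nΣX² − (ΣX)²)(nΣY² − (ΣY)²)]
Numerator: 15×9945 − 369×381 = 8586
Denominator: √[(148215 − 136161)(159945 − 145161)] = √[12054 × 14784] = 13349.3946
r = 8586 / 13349.3946 ≈ 0.643

0.643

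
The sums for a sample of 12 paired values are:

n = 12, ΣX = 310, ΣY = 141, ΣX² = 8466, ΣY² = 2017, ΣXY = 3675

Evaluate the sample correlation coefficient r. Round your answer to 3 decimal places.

0.080

r = (nΣXY − ΣXΣY) / √[(nΣX² − (ΣX)²)(nΣY² − (ΣY)²)]
Numerator: 12×3675 − 310×141 = 390
Denominator: √[(101592 − 96100)(24204 − 19881)] = √[5492 × 4323] = 4872.5677
r = 390 / 4872.5677 ≈ 0.080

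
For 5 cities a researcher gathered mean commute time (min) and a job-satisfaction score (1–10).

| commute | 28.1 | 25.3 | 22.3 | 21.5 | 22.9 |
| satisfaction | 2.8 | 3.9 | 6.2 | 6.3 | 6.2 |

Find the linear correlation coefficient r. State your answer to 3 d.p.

-0.977

n = 5, Σx = 120.1, Σy = 25.4, Σx² = 2913.65, Σy² = 139.62, Σxy = 593.04
nΣxy − ΣxΣy = 2965.2 − 3050.54 = -85.34
nΣx² − (Σx)² = 14568.25 − 14424.01 = 144.24; nΣy² − (Σy)² = 698.1 − 645.16 = 52.94
r = -85.34 / √(144.24 × 52.94) = -85.34 / 87.3846 ≈ -0.977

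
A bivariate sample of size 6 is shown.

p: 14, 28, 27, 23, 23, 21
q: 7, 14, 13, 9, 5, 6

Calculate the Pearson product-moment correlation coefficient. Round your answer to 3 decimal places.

n = 6, Σp = 136, Σq = 54, Σp² = 3208, Σq² = 556, Σpq = 1289
nΣpq − ΣpΣq = 7734 − 7344 = 390
nΣp² − (Σp)² = 19248 − 18496 = 752; nΣq² − (Σq)² = 3336 − 2916 = 420
r = 390 / √(752 × 420) = 390 / 561.9964 ≈ 0.694

0.694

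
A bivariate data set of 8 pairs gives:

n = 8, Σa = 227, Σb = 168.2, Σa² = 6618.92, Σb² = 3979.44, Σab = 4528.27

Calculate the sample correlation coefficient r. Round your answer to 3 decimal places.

-0.871

r = (nΣab − ΣaΣb) / √[(nΣa² − (Σa)²)(nΣb² − (Σb)²)]
Numerator: 8×4528.27 − 227×168.2 = -1955.24
Denominator: √[(52951.36 − 51529)(31835.52 − 28291.24)] = √[1422.36 × 3544.28] = 2245.2711
r = -1955.24 / 2245.2711 ≈ -0.871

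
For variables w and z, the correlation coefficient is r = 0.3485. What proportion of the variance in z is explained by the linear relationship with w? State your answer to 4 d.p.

0.1215

r² = (0.3485)² = 0.1215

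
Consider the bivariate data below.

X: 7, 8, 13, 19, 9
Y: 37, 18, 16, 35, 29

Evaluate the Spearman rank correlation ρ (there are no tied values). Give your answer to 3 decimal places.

Rank X: 1, 2, 4, 5, 3
Rank Y: 5, 2, 1, 4, 3
d = rank(X) − rank(Y): -4, 0, 3, 1, 0; Σd² = 26
ρ = 1 − 6Σd² / [n(n²−1)] = 1 − 6×26 / (5×24) = 1 − 156/120 ≈ -0.300

-0.300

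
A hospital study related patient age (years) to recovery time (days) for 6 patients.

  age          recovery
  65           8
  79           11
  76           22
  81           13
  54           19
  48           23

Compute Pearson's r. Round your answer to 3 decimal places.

n = 6, Σx = 403, Σy = 96, Σx² = 28023, Σy² = 1728, Σxy = 6244
nΣxy − ΣxΣy = 37464 − 38688 = -1224
nΣx² − (Σx)² = 168138 − 162409 = 5729; nΣy² − (Σy)² = 10368 − 9216 = 1152
r = -1224 / √(5729 × 1152) = -1224 / 2569.0091 ≈ -0.476

-0.476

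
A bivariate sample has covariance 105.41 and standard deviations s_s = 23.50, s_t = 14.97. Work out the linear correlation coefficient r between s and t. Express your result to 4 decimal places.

r = Cov(s,t) / (s_s · s_t) = 105.41 / (23.50 × 14.97)
  = 105.41 / 351.7950 ≈ 0.2996

0.2996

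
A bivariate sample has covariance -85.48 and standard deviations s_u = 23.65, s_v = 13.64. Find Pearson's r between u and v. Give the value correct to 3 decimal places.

r = Cov(u,v) / (s_u · s_v) = -85.48 / (23.65 × 13.64)
  = -85.48 / 322.5860 ≈ -0.265

-0.265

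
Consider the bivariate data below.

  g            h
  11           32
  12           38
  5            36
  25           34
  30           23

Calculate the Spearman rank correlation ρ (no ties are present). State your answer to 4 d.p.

-0.5000

Rank g: 2, 3, 1, 4, 5
Rank h: 2, 5, 4, 3, 1
d = rank(g) − rank(h): 0, -2, -3, 1, 4; Σd² = 30
ρ = 1 − 6Σd² / [n(n²−1)] = 1 − 6×30 / (5×24) = 1 − 180/120 ≈ -0.5000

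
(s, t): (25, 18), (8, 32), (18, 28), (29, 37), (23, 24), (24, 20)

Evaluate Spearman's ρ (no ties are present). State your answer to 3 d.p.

-0.143

Rank s: 5, 1, 2, 6, 3, 4
Rank t: 1, 5, 4, 6, 3, 2
d = rank(s) − rank(t): 4, -4, -2, 0, 0, 2; Σd² = 40
ρ = 1 − 6Σd² / [n(n²−1)] = 1 − 6×40 / (6×35) = 1 − 240/210 ≈ -0.143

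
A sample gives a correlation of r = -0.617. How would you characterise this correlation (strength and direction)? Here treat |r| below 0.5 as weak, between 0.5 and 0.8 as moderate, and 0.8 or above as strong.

moderate negative

r = -0.617 < 0 so the relationship is negative.
|r| = 0.617, which falls in the moderate range.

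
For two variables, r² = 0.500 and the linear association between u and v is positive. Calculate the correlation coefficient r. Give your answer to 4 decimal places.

0.7071

|r| = √0.500 = 0.7071
The association is positive, so r = 0.7071.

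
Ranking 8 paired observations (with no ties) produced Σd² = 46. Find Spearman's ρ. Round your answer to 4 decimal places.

ρ = 1 − 6Σd² / [n(n²−1)] = 1 − 6×46 / (8×63)
  = 1 − 276/504 = 1 − 0.54762 ≈ 0.4524

0.4524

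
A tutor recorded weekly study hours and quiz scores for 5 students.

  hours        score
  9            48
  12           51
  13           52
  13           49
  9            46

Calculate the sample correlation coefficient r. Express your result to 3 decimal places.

n = 5, Σx = 56, Σy = 246, Σx² = 644, Σy² = 12126, Σxy = 2771
nΣxy − ΣxΣy = 13855 − 13776 = 79
nΣx² − (Σx)² = 3220 − 3136 = 84; nΣy² − (Σy)² = 60630 − 60516 = 114
r = 79 / √(84 × 114) = 79 / 97.8570 ≈ 0.807

0.807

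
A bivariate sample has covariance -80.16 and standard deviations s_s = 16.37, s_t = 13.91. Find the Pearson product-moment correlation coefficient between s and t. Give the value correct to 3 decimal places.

r = Cov(s,t) / (s_s · s_t) = -80.16 / (16.37 × 13.91)
  = -80.16 / 227.7067 ≈ -0.352

-0.352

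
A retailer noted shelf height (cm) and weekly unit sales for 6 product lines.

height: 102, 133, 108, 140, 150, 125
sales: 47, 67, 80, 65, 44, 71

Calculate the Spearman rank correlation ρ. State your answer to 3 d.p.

-0.429

Rank height: 1, 4, 2, 5, 6, 3
Rank sales: 2, 4, 6, 3, 1, 5
d = rank(height) − rank(sales): -1, 0, -4, 2, 5, -2; Σd² = 50
ρ = 1 − 6Σd² / [n(n²−1)] = 1 − 6×50 / (6×35) = 1 − 300/210 ≈ -0.429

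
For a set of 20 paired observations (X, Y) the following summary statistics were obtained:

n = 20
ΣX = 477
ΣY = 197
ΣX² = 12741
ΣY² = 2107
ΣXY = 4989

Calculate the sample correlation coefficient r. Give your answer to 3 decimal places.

r = (nΣXY − ΣXΣY) / √[(nΣX² − (ΣX)²)(nΣY² − (ΣY)²)]
Numerator: 20×4989 − 477×197 = 5811
Denominator: √[(254820 − 227529)(42140 − 38809)] = √[27291 × 3331] = 9534.4806
r = 5811 / 9534.4806 ≈ 0.609

0.609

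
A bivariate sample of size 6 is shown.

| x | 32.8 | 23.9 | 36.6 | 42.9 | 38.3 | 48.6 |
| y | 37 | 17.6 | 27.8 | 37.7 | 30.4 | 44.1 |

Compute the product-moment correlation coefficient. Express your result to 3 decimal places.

0.865

n = 6, Σx = 223.1, Σy = 194.6, Σx² = 8655.87, Σy² = 6741.86, Σxy = 7576.63
nΣxy − ΣxΣy = 45459.78 − 43415.26 = 2044.52
nΣx² − (Σx)² = 51935.22 − 49773.61 = 2161.61; nΣy² − (Σy)² = 40451.16 − 37869.16 = 2582
r = 2044.52 / √(2161.61 × 2582) = 2044.52 / 2362.4726 ≈ 0.865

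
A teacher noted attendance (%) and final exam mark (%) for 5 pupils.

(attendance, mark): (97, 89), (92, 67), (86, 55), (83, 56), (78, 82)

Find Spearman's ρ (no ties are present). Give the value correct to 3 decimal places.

Rank attendance: 5, 4, 3, 2, 1
Rank mark: 5, 3, 1, 2, 4
d = rank(attendance) − rank(mark): 0, 1, 2, 0, -3; Σd² = 14
ρ = 1 − 6Σd² / [n(n²−1)] = 1 − 6×14 / (5×24) = 1 − 84/120 ≈ 0.300

0.300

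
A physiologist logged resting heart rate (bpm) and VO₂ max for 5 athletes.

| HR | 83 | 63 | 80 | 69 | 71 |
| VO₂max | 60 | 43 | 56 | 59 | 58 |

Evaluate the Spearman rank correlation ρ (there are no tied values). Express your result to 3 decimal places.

Rank HR: 5, 1, 4, 2, 3
Rank VO₂max: 5, 1, 2, 4, 3
d = rank(HR) − rank(VO₂max): 0, 0, 2, -2, 0; Σd² = 8
ρ = 1 − 6Σd² / [n(n²−1)] = 1 − 6×8 / (5×24) = 1 − 48/120 ≈ 0.600

0.600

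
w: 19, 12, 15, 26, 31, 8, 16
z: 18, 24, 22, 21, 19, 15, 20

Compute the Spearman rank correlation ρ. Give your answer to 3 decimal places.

Rank w: 5, 2, 3, 6, 7, 1, 4
Rank z: 2, 7, 6, 5, 3, 1, 4
d = rank(w) − rank(z): 3, -5, -3, 1, 4, 0, 0; Σd² = 60
ρ = 1 − 6Σd² / [n(n²−1)] = 1 − 6×60 / (7×48) = 1 − 360/336 ≈ -0.071

-0.071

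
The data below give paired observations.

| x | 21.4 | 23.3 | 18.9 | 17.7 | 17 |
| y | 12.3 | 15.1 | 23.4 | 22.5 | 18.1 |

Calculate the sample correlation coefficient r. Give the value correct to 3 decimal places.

-0.674

n = 5, Σx = 98.3, Σy = 91.4, Σx² = 1960.35, Σy² = 1760.72, Σxy = 1763.26
nΣxy − ΣxΣy = 8816.3 − 8984.62 = -168.32
nΣx² − (Σx)² = 9801.75 − 9662.89 = 138.86; nΣy² − (Σy)² = 8803.6 − 8353.96 = 449.64
r = -168.32 / √(138.86 × 449.64) = -168.32 / 249.8740 ≈ -0.674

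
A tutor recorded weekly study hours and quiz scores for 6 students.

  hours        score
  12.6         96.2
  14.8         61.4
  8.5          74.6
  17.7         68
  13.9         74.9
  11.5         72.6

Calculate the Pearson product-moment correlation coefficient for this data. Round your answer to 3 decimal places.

-0.329

n = 6, Σx = 79, Σy = 447.7, Σx² = 1088.8, Σy² = 34094.33, Σxy = 5834.55
nΣxy − ΣxΣy = 35007.3 − 35368.3 = -361
nΣx² − (Σx)² = 6532.8 − 6241 = 291.8; nΣy² − (Σy)² = 204565.98 − 200435.29 = 4130.69
r = -361 / √(291.8 × 4130.69) = -361 / 1097.8777 ≈ -0.329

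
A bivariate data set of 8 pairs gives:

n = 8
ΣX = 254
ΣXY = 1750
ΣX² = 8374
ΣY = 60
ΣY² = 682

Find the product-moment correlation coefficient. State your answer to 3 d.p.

-0.578

r = (nΣXY − ΣXΣY) / √[(nΣX² − (ΣX)²)(nΣY² − (ΣY)²)]
Numerator: 8×1750 − 254×60 = -1240
Denominator: √[(66992 − 64516)(5456 − 3600)] = √[2476 × 1856] = 2143.7015
r = -1240 / 2143.7015 ≈ -0.578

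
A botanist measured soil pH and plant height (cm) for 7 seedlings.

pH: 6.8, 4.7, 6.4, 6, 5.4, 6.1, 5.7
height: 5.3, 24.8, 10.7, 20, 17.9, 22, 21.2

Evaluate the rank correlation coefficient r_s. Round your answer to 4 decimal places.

-0.6786

Rank pH: 7, 1, 6, 4, 2, 5, 3
Rank height: 1, 7, 2, 4, 3, 6, 5
d = rank(pH) − rank(height): 6, -6, 4, 0, -1, -1, -2; Σd² = 94
ρ = 1 − 6Σd² / [n(n²−1)] = 1 − 6×94 / (7×48) = 1 − 564/336 ≈ -0.6786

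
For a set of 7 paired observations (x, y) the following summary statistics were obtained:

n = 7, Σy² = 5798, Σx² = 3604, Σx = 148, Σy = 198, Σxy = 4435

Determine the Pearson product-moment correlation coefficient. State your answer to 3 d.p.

r = (nΣxy − ΣxΣy) / √[(nΣx² − (Σx)²)(nΣy² − (Σy)²)]
Numerator: 7×4435 − 148×198 = 1741
Denominator: √[(25228 − 21904)(40586 − 39204)] = √[3324 × 1382] = 2143.3077
r = 1741 / 2143.3077 ≈ 0.812

0.812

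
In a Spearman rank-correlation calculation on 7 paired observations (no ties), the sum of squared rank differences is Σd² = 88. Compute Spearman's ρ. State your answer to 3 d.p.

-0.571

ρ = 1 − 6Σd² / [n(n²−1)] = 1 − 6×88 / (7×48)
  = 1 − 528/336 = 1 − 1.5714 ≈ -0.571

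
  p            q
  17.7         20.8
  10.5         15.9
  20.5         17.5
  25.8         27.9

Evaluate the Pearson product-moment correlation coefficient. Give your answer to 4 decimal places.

0.8309

n = 4, Σp = 74.5, Σq = 82.1, Σp² = 1509.43, Σq² = 1770.11, Σpq = 1613.68
nΣpq − ΣpΣq = 6454.72 − 6116.45 = 338.27
nΣp² − (Σp)² = 6037.72 − 5550.25 = 487.47; nΣq² − (Σq)² = 7080.44 − 6740.41 = 340.03
r = 338.27 / √(487.47 × 340.03) = 338.27 / 407.1295 ≈ 0.8309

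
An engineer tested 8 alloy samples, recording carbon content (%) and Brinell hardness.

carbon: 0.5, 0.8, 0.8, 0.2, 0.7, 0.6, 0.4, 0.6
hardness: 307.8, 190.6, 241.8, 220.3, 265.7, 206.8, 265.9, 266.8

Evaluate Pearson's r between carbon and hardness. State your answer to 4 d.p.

n = 8, Σx = 4.6, Σy = 1965.7, Σx² = 2.94, Σy² = 493316.31, Σxy = 1120.39
nΣxy − ΣxΣy = 8963.12 − 9042.22 = -79.1
nΣx² − (Σx)² = 23.52 − 21.16 = 2.36; nΣy² − (Σy)² = 3946530.48 − 3863976.49 = 82553.99
r = -79.1 / √(2.36 × 82553.99) = -79.1 / 441.3926 ≈ -0.1792

-0.1792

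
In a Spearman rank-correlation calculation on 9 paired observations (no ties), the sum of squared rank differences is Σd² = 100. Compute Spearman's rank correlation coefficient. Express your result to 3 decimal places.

ρ = 1 − 6Σd² / [n(n²−1)] = 1 − 6×100 / (9×80)
  = 1 − 600/720 = 1 − 0.8333 ≈ 0.167

0.167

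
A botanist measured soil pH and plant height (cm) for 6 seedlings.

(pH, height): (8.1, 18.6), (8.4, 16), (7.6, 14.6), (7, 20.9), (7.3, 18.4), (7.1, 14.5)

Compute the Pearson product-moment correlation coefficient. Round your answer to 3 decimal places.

n = 6, Σx = 45.5, Σy = 103, Σx² = 346.63, Σy² = 1800.74, Σxy = 779.59
nΣxy − ΣxΣy = 4677.54 − 4686.5 = -8.96
nΣx² − (Σx)² = 2079.78 − 2070.25 = 9.53; nΣy² − (Σy)² = 10804.44 − 10609 = 195.44
r = -8.96 / √(9.53 × 195.44) = -8.96 / 43.1572 ≈ -0.208

-0.208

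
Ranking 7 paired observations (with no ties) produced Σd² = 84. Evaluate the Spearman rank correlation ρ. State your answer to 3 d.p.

ρ = 1 − 6Σd² / [n(n²−1)] = 1 − 6×84 / (7×48)
  = 1 − 504/336 = 1 − 1.5000 ≈ -0.500

-0.500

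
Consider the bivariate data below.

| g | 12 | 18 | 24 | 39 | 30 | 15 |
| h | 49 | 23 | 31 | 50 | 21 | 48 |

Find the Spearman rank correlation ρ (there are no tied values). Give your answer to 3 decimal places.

Rank g: 1, 3, 4, 6, 5, 2
Rank h: 5, 2, 3, 6, 1, 4
d = rank(g) − rank(h): -4, 1, 1, 0, 4, -2; Σd² = 38
ρ = 1 − 6Σd² / [n(n²−1)] = 1 − 6×38 / (6×35) = 1 − 228/210 ≈ -0.086

-0.086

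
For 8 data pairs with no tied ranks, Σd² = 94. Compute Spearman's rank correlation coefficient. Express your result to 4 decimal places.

-0.1190

ρ = 1 − 6Σd² / [n(n²−1)] = 1 − 6×94 / (8×63)
  = 1 − 564/504 = 1 − 1.11905 ≈ -0.1190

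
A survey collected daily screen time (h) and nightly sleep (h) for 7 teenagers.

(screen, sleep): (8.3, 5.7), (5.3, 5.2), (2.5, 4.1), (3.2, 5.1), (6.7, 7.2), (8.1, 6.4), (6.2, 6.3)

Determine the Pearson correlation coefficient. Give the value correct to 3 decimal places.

0.746

n = 7, Σx = 40.3, Σy = 40, Σx² = 262.41, Σy² = 234.84, Σxy = 240.58
nΣxy − ΣxΣy = 1684.06 − 1612 = 72.06
nΣx² − (Σx)² = 1836.87 − 1624.09 = 212.78; nΣy² − (Σy)² = 1643.88 − 1600 = 43.88
r = 72.06 / √(212.78 × 43.88) = 72.06 / 96.6270 ≈ 0.746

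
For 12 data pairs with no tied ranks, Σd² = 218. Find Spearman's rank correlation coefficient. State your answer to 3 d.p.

ρ = 1 − 6Σd² / [n(n²−1)] = 1 − 6×218 / (12×143)
  = 1 − 1308/1716 = 1 − 0.7622 ≈ 0.238

0.238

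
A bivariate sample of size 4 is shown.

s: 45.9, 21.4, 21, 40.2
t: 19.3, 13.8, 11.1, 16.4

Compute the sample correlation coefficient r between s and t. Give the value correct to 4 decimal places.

0.9380

n = 4, Σs = 128.5, Σt = 60.6, Σs² = 4621.81, Σt² = 955.1, Σst = 2073.57
nΣst − ΣsΣt = 8294.28 − 7787.1 = 507.18
nΣs² − (Σs)² = 18487.24 − 16512.25 = 1974.99; nΣt² − (Σt)² = 3820.4 − 3672.36 = 148.04
r = 507.18 / √(1974.99 × 148.04) = 507.18 / 540.7194 ≈ 0.9380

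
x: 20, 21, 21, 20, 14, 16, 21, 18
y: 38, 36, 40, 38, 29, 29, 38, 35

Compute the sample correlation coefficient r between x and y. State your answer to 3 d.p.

0.930

n = 8, Σx = 151, Σy = 283, Σx² = 2899, Σy² = 10135, Σxy = 5414
nΣxy − ΣxΣy = 43312 − 42733 = 579
nΣx² − (Σx)² = 23192 − 22801 = 391; nΣy² − (Σy)² = 81080 − 80089 = 991
r = 579 / √(391 × 991) = 579 / 622.4797 ≈ 0.930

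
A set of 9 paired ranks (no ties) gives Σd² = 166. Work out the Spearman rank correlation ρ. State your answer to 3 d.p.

-0.383

ρ = 1 − 6Σd² / [n(n²−1)] = 1 − 6×166 / (9×80)
  = 1 − 996/720 = 1 − 1.3833 ≈ -0.383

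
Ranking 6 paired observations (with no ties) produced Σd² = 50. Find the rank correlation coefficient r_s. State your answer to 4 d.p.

ρ = 1 − 6Σd² / [n(n²−1)] = 1 − 6×50 / (6×35)
  = 1 − 300/210 = 1 − 1.42857 ≈ -0.4286

-0.4286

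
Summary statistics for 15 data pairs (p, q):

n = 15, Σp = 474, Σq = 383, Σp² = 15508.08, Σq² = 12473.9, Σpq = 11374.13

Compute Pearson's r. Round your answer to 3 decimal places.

-0.610

r = (nΣpq − ΣpΣq) / √[(nΣp² − (Σp)²)(nΣq² − (Σq)²)]
Numerator: 15×11374.13 − 474×383 = -10930.05
Denominator: √[(232621.2 − 224676)(187108.5 − 146689)] = √[7945.2 × 40419.5] = 17920.4077
r = -10930.05 / 17920.4077 ≈ -0.610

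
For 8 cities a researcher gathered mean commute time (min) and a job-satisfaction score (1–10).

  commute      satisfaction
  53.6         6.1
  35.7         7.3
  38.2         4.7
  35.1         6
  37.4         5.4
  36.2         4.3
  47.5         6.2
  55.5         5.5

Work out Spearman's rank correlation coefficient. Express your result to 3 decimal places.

Rank commute: 7, 2, 5, 1, 4, 3, 6, 8
Rank satisfaction: 6, 8, 2, 5, 3, 1, 7, 4
d = rank(commute) − rank(satisfaction): 1, -6, 3, -4, 1, 2, -1, 4; Σd² = 84
ρ = 1 − 6Σd² / [n(n²−1)] = 1 − 6×84 / (8×63) = 1 − 504/504 ≈ 0.000

0.000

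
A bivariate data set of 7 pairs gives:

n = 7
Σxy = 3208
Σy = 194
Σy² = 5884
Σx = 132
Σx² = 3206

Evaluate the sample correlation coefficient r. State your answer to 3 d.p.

r = (nΣxy − ΣxΣy) / √[(nΣx² − (Σx)²)(nΣy² − (Σy)²)]
Numerator: 7×3208 − 132×194 = -3152
Denominator: √[(22442 − 17424)(41188 − 37636)] = √[5018 × 3552] = 4221.8404
r = -3152 / 4221.8404 ≈ -0.747

-0.747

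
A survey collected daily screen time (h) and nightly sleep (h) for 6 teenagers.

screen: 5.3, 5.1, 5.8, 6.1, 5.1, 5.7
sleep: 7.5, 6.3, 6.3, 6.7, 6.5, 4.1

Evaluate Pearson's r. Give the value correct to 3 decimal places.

n = 6, Σx = 33.1, Σy = 37.4, Σx² = 183.45, Σy² = 239.58, Σxy = 205.81
nΣxy − ΣxΣy = 1234.86 − 1237.94 = -3.08
nΣx² − (Σx)² = 1100.7 − 1095.61 = 5.09; nΣy² − (Σy)² = 1437.48 − 1398.76 = 38.72
r = -3.08 / √(5.09 × 38.72) = -3.08 / 14.0387 ≈ -0.219

-0.219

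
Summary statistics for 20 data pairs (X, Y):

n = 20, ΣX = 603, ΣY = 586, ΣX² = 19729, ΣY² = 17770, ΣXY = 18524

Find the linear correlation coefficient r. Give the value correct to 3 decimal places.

0.888

r = (nΣXY − ΣXΣY) / √[(nΣX² − (ΣX)²)(nΣY² − (ΣY)²)]
Numerator: 20×18524 − 603×586 = 17122
Denominator: √[(394580 − 363609)(355400 − 343396)] = √[30971 × 12004] = 19281.4907
r = 17122 / 19281.4907 ≈ 0.888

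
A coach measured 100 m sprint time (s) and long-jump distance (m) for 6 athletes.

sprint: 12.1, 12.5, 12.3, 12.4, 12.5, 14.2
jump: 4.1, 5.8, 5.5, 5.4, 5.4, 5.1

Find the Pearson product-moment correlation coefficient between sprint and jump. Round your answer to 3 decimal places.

0.077

n = 6, Σx = 76, Σy = 31.3, Σx² = 965.6, Σy² = 165.03, Σxy = 396.64
nΣxy − ΣxΣy = 2379.84 − 2378.8 = 1.04
nΣx² − (Σx)² = 5793.6 − 5776 = 17.6; nΣy² − (Σy)² = 990.18 − 979.69 = 10.49
r = 1.04 / √(17.6 × 10.49) = 1.04 / 13.5876 ≈ 0.077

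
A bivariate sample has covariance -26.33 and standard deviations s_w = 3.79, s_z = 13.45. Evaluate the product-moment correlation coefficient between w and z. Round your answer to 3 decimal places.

r = Cov(w,z) / (s_w · s_z) = -26.33 / (3.79 × 13.45)
  = -26.33 / 50.9755 ≈ -0.517

-0.517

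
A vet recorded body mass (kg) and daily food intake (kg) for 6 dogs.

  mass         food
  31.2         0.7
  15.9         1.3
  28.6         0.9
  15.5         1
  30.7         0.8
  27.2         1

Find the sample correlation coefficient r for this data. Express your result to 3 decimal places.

n = 6, Σx = 149.1, Σy = 5.7, Σx² = 3966.79, Σy² = 5.63, Σxy = 135.51
nΣxy − ΣxΣy = 813.06 − 849.87 = -36.81
nΣx² − (Σx)² = 23800.74 − 22230.81 = 1569.93; nΣy² − (Σy)² = 33.78 − 32.49 = 1.29
r = -36.81 / √(1569.93 × 1.29) = -36.81 / 45.0023 ≈ -0.818

-0.818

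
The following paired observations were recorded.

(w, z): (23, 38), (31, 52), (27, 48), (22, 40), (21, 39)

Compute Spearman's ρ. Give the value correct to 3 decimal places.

0.700

Rank w: 3, 5, 4, 2, 1
Rank z: 1, 5, 4, 3, 2
d = rank(w) − rank(z): 2, 0, 0, -1, -1; Σd² = 6
ρ = 1 − 6Σd² / [n(n²−1)] = 1 − 6×6 / (5×24) = 1 − 36/120 ≈ 0.700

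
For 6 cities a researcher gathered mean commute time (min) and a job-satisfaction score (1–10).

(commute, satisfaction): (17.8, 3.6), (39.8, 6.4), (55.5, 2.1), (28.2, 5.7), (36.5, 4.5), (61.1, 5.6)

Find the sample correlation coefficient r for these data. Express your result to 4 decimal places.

n = 6, Σx = 238.9, Σy = 27.9, Σx² = 10841.83, Σy² = 142.43, Σxy = 1102.5
nΣxy − ΣxΣy = 6615 − 6665.31 = -50.31
nΣx² − (Σx)² = 65050.98 − 57073.21 = 7977.77; nΣy² − (Σy)² = 854.58 − 778.41 = 76.17
r = -50.31 / √(7977.77 × 76.17) = -50.31 / 779.5298 ≈ -0.0645

-0.0645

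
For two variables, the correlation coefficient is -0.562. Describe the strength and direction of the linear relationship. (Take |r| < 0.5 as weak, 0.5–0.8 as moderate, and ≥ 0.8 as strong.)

r = -0.562 < 0 so the relationship is negative.
|r| = 0.562, which falls in the moderate range.

moderate negative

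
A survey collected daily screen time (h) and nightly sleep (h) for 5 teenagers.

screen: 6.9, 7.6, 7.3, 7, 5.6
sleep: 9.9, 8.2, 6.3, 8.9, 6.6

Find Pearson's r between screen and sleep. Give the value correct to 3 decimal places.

0.293

n = 5, Σx = 34.4, Σy = 39.9, Σx² = 239.02, Σy² = 327.71, Σxy = 275.88
nΣxy − ΣxΣy = 1379.4 − 1372.56 = 6.84
nΣx² − (Σx)² = 1195.1 − 1183.36 = 11.74; nΣy² − (Σy)² = 1638.55 − 1592.01 = 46.54
r = 6.84 / √(11.74 × 46.54) = 6.84 / 23.3748 ≈ 0.293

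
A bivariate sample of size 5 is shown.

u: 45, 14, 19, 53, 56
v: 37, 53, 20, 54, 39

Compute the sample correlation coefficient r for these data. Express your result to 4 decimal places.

0.2212

n = 5, Σu = 187, Σv = 203, Σu² = 8527, Σv² = 9015, Σuv = 7833
nΣuv − ΣuΣv = 39165 − 37961 = 1204
nΣu² − (Σu)² = 42635 − 34969 = 7666; nΣv² − (Σv)² = 45075 − 41209 = 3866
r = 1204 / √(7666 × 3866) = 1204 / 5443.9651 ≈ 0.2212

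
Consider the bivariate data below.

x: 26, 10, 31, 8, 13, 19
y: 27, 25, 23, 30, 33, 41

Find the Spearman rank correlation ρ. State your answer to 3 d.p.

Rank x: 5, 2, 6, 1, 3, 4
Rank y: 3, 2, 1, 4, 5, 6
d = rank(x) − rank(y): 2, 0, 5, -3, -2, -2; Σd² = 46
ρ = 1 − 6Σd² / [n(n²−1)] = 1 − 6×46 / (6×35) = 1 − 276/210 ≈ -0.314

-0.314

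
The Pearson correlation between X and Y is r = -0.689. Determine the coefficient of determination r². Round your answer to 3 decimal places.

0.475

r² = (-0.689)² = 0.475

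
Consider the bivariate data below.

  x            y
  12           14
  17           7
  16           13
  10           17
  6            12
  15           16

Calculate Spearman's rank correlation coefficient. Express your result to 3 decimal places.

Rank x: 3, 6, 5, 2, 1, 4
Rank y: 4, 1, 3, 6, 2, 5
d = rank(x) − rank(y): -1, 5, 2, -4, -1, -1; Σd² = 48
ρ = 1 − 6Σd² / [n(n²−1)] = 1 − 6×48 / (6×35) = 1 − 288/210 ≈ -0.371

-0.371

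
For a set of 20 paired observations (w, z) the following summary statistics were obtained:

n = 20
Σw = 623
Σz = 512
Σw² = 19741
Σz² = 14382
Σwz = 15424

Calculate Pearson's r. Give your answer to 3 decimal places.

r = (nΣwz − ΣwΣz) / √[(nΣw² − (Σw)²)(nΣz² − (Σz)²)]
Numerator: 20×15424 − 623×512 = -10496
Denominator: √[(394820 − 388129)(287640 − 262144)] = √[6691 × 25496] = 13061.1537
r = -10496 / 13061.1537 ≈ -0.804

-0.804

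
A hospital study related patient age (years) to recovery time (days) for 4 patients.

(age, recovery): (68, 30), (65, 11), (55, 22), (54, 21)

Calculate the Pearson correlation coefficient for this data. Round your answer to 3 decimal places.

0.103

n = 4, Σx = 242, Σy = 84, Σx² = 14790, Σy² = 1946, Σxy = 5099
nΣxy − ΣxΣy = 20396 − 20328 = 68
nΣx² − (Σx)² = 59160 − 58564 = 596; nΣy² − (Σy)² = 7784 − 7056 = 728
r = 68 / √(596 × 728) = 68 / 658.7018 ≈ 0.103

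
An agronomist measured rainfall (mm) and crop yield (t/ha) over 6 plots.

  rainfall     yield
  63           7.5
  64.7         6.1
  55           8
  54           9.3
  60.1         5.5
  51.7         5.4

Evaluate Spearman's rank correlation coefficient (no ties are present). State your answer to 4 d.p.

Rank rainfall: 5, 6, 3, 2, 4, 1
Rank yield: 4, 3, 5, 6, 2, 1
d = rank(rainfall) − rank(yield): 1, 3, -2, -4, 2, 0; Σd² = 34
ρ = 1 − 6Σd² / [n(n²−1)] = 1 − 6×34 / (6×35) = 1 − 204/210 ≈ 0.0286

0.0286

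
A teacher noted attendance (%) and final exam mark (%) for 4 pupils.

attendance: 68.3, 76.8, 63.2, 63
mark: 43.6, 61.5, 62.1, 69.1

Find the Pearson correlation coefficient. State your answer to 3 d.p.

n = 4, Σx = 271.3, Σy = 236.3, Σx² = 18526.37, Σy² = 14314.43, Σxy = 15979.1
nΣxy − ΣxΣy = 63916.4 − 64108.19 = -191.79
nΣx² − (Σx)² = 74105.48 − 73603.69 = 501.79; nΣy² − (Σy)² = 57257.72 − 55837.69 = 1420.03
r = -191.79 / √(501.79 × 1420.03) = -191.79 / 844.1308 ≈ -0.227

-0.227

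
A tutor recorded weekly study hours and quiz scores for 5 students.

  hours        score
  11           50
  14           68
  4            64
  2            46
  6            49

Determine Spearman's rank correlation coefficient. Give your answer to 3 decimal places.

Rank hours: 4, 5, 2, 1, 3
Rank score: 3, 5, 4, 1, 2
d = rank(hours) − rank(score): 1, 0, -2, 0, 1; Σd² = 6
ρ = 1 − 6Σd² / [n(n²−1)] = 1 − 6×6 / (5×24) = 1 − 36/120 ≈ 0.700

0.700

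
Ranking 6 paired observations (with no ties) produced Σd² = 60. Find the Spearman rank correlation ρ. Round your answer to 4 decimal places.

ρ = 1 − 6Σd² / [n(n²−1)] = 1 − 6×60 / (6×35)
  = 1 − 360/210 = 1 − 1.71429 ≈ -0.7143

-0.7143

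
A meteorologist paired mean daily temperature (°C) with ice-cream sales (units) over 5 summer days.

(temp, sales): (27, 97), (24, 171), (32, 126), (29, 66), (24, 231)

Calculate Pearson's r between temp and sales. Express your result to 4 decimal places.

-0.6576

n = 5, Σx = 136, Σy = 691, Σx² = 3746, Σy² = 112243, Σxy = 18213
nΣxy − ΣxΣy = 91065 − 93976 = -2911
nΣx² − (Σx)² = 18730 − 18496 = 234; nΣy² − (Σy)² = 561215 − 477481 = 83734
r = -2911 / √(234 × 83734) = -2911 / 4426.4835 ≈ -0.6576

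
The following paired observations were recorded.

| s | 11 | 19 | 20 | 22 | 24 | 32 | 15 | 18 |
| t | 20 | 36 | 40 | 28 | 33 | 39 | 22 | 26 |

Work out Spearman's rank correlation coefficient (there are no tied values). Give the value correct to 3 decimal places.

0.738

Rank s: 1, 4, 5, 6, 7, 8, 2, 3
Rank t: 1, 6, 8, 4, 5, 7, 2, 3
d = rank(s) − rank(t): 0, -2, -3, 2, 2, 1, 0, 0; Σd² = 22
ρ = 1 − 6Σd² / [n(n²−1)] = 1 − 6×22 / (8×63) = 1 − 132/504 ≈ 0.738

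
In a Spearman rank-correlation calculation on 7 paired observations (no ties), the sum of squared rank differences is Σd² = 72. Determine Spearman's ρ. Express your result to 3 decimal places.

-0.286

ρ = 1 − 6Σd² / [n(n²−1)] = 1 − 6×72 / (7×48)
  = 1 − 432/336 = 1 − 1.2857 ≈ -0.286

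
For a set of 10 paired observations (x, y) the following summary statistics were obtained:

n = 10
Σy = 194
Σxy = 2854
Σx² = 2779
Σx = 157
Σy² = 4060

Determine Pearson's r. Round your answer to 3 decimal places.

r = (nΣxy − ΣxΣy) / √[(nΣx² − (Σx)²)(nΣy² − (Σy)²)]
Numerator: 10×2854 − 157×194 = -1918
Denominator: √[(27790 − 24649)(40600 − 37636)] = √[3141 × 2964] = 3051.2168
r = -1918 / 3051.2168 ≈ -0.629

-0.629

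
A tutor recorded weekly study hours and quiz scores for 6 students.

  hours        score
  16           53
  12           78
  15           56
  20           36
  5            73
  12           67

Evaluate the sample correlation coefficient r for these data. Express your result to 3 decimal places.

n = 6, Σx = 80, Σy = 363, Σx² = 1194, Σy² = 23143, Σxy = 4513
nΣxy − ΣxΣy = 27078 − 29040 = -1962
nΣx² − (Σx)² = 7164 − 6400 = 764; nΣy² − (Σy)² = 138858 − 131769 = 7089
r = -1962 / √(764 × 7089) = -1962 / 2327.2293 ≈ -0.843

-0.843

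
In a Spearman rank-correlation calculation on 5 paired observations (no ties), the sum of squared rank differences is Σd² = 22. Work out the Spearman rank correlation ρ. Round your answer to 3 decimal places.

-0.100

ρ = 1 − 6Σd² / [n(n²−1)] = 1 − 6×22 / (5×24)
  = 1 − 132/120 = 1 − 1.1000 ≈ -0.100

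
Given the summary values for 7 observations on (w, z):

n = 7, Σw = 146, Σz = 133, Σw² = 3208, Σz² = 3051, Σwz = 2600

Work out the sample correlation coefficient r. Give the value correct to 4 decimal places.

-0.5956

r = (nΣwz − ΣwΣz) / √[(nΣw² − (Σw)²)(nΣz² − (Σz)²)]
Numerator: 7×2600 − 146×133 = -1218
Denominator: √[(22456 − 21316)(21357 − 17689)] = √[1140 × 3668] = 2044.8765
r = -1218 / 2044.8765 ≈ -0.5956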